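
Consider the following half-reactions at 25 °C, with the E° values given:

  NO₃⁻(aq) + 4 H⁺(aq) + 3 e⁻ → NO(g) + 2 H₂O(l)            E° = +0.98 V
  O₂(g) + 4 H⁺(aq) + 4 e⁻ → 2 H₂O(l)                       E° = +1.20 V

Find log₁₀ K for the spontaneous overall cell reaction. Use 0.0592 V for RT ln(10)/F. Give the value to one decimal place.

44.6

Cathode: O₂/H₂O; anode: NO₃⁻/NO. E°cell = +0.22 V, n = 12.
log K = nE°cell / 0.0592 = (12)(+0.22) / 0.0592 = 44.6.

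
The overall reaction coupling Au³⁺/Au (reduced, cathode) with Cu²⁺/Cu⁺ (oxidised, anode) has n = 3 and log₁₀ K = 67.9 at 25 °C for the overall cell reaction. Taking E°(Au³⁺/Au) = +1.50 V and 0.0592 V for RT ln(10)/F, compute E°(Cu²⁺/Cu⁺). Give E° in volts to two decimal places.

E°cell = (0.0592/n)·log K = (0.0592/3)(67.9) = +1.340 V.
Since Au³⁺/Au is the cathode and Cu²⁺/Cu⁺ the anode, E°cell = E°(Au³⁺/Au) − E°(Cu²⁺/Cu⁺).
So E°(Cu²⁺/Cu⁺) = E°(Au³⁺/Au) − E°cell = (+1.50) − (+1.340) = +0.16 V.

+0.16 V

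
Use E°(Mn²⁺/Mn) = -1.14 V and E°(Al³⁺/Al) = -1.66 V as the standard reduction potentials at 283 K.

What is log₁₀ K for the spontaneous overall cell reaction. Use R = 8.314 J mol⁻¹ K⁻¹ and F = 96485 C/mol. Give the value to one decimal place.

Cathode: Mn²⁺/Mn; anode: Al³⁺/Al. E°cell = (-1.14) − (-1.66) = +0.52 V, with n = 6.
ΔG° = −nFE° = −RT ln K, so ln K = nFE°/(RT) = (6)(96485)(+0.52) / ((8.314)(283)) = 127.943.
log₁₀ K = 127.943 / ln 10 = 55.6.

55.6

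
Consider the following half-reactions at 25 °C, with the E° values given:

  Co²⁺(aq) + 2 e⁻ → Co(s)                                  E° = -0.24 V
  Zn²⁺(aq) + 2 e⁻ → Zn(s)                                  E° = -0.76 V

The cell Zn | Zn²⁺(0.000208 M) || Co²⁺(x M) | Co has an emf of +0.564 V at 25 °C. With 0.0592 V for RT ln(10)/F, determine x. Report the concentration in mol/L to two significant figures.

Co²⁺/Co is the cathode, Zn²⁺/Zn the anode: E°cell = +0.52 V, n = 2.
Overall reaction: Co²⁺(aq) + Zn(s) → Co(s) + Zn²⁺(aq); Q = [Zn²⁺]^1/[Co²⁺]^1.
From E = E° − (0.0592/n) log Q: log Q = (E° − E)·n/0.0592 = (+0.52 − (+0.564))·2/0.0592 = -1.4865.
So 1·log[Co²⁺] = 1·log(0.000208) − log Q = -3.6819 − (-1.4865) = -2.1954; [Co²⁺] = 10^(-2.1954) ≈ 0.0064 M.

0.0064 M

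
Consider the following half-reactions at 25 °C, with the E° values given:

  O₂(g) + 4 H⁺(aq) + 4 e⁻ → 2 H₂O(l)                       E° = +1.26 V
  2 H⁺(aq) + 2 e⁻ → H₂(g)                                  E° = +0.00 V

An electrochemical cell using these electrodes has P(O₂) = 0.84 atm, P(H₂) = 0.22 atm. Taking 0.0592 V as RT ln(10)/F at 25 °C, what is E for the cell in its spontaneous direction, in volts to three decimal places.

+1.239 V

O₂/H₂O is the cathode (higher E°), H⁺/H₂ the anode: E°cell = +1.26 − (+0.00) = +1.26 V, n = 4.
Overall: O₂(g) + 2 H₂(g) → 2 H₂O(l)
Q = 1 / (P(O₂)·P(H₂)^2); log Q = 1.391.
E = E° − (0.0592/n) log Q = +1.26 − (0.0592/4)(1.391) = +1.239 V.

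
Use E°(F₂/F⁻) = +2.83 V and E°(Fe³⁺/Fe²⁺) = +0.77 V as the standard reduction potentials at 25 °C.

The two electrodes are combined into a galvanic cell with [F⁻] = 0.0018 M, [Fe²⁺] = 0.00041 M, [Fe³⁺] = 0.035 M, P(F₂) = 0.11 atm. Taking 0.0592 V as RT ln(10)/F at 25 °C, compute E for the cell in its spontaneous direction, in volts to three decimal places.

F₂/F⁻ is the cathode (higher E°), Fe³⁺/Fe²⁺ the anode: E°cell = +2.83 − (+0.77) = +2.06 V, n = 2.
Overall: F₂(g) + 2 Fe²⁺(aq) → 2 F⁻(aq) + 2 Fe³⁺(aq)
Q = [F⁻]^2·[Fe³⁺]^2 / (P(F₂)·[Fe²⁺]^2); log Q = -0.668.
E = E° − (0.0592/n) log Q = +2.06 − (0.0592/2)(-0.668) = +2.080 V.

+2.080 V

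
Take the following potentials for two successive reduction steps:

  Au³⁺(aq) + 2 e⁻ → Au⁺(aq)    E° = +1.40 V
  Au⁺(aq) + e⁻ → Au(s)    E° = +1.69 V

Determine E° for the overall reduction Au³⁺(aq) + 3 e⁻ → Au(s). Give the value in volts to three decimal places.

Since ΔG° = −nFE° is additive over sequential reductions, n₃E°₃ = n₁E°₁ + n₂E°₂.
E°₃ = (2×+1.40 + 1×+1.69) / 3 = (+4.490) / 3 = +1.497 V.
Simply averaging or adding the two E° values would be wrong; the electron-weighted sum is required.

+1.497 V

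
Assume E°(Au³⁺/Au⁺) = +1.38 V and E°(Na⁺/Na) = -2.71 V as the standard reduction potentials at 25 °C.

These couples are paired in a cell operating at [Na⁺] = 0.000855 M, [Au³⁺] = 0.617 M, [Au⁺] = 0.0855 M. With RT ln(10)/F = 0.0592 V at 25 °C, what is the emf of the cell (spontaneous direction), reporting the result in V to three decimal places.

Au³⁺/Au⁺ is the cathode (higher E°), Na⁺/Na the anode: E°cell = +1.38 − (-2.71) = +4.09 V, n = 2.
Overall: Au³⁺(aq) + 2 Na(s) → Au⁺(aq) + 2 Na⁺(aq)
Q = [Au⁺]·[Na⁺]^2 / ([Au³⁺]); log Q = -6.994.
E = E° − (0.0592/n) log Q = +4.09 − (0.0592/2)(-6.994) = +4.297 V.

+4.297 V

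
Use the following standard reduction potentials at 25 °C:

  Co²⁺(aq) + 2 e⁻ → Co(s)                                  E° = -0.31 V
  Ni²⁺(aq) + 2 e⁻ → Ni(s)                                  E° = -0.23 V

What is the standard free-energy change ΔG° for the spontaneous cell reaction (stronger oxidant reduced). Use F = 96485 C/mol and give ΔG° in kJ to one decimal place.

-15.4 kJ

Ni²⁺/Ni (E° = -0.23 V) is the cathode; Co²⁺/Co (E° = -0.31 V) is the anode, so E°cell = +0.08 V.
Balancing electrons gives n = 2 (lcm of 2 and 2).
ΔG° = −nFE° = −(2)(96485)(+0.08) = -15,438 J = -15.4 kJ.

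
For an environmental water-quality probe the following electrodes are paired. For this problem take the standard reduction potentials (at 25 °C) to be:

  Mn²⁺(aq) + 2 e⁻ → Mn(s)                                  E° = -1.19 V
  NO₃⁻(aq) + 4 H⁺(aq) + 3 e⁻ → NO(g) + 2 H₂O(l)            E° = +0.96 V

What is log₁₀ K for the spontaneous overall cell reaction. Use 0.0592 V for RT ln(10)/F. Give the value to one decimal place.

Cathode: NO₃⁻/NO; anode: Mn²⁺/Mn. E°cell = +2.15 V, n = 6.
log K = nE°cell / 0.0592 = (6)(+2.15) / 0.0592 = 217.9.

217.9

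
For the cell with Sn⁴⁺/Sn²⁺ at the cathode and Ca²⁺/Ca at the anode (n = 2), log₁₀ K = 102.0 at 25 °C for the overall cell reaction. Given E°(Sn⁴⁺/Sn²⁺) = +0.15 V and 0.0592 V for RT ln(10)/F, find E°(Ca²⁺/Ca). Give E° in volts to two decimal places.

E°cell = (0.0592/n)·log K = (0.0592/2)(102.0) = +3.019 V.
Since Sn⁴⁺/Sn²⁺ is the cathode and Ca²⁺/Ca the anode, E°cell = E°(Sn⁴⁺/Sn²⁺) − E°(Ca²⁺/Ca).
So E°(Ca²⁺/Ca) = E°(Sn⁴⁺/Sn²⁺) − E°cell = (+0.15) − (+3.019) = -2.87 V.

-2.87 V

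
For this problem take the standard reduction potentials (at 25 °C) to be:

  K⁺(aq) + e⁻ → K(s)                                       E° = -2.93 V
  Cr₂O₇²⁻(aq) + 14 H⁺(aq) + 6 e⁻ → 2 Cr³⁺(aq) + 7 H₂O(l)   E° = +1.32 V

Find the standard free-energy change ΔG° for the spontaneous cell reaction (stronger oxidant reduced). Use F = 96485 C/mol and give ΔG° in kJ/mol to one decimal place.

Cr₂O₇²⁻/Cr³⁺ (E° = +1.32 V) is the cathode; K⁺/K (E° = -2.93 V) is the anode, so E°cell = +4.25 V.
Balancing electrons gives n = 6 (lcm of 6 and 1).
ΔG° = −nFE° = −(6)(96485)(+4.25) = -2,460,368 J = -2460.4 kJ/mol.

-2460.4 kJ/mol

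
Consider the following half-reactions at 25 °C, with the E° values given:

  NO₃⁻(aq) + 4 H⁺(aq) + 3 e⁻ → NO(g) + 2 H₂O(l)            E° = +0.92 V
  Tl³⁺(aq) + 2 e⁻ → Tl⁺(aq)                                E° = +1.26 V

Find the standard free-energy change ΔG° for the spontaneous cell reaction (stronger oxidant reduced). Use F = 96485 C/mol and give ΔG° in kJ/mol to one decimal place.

-196.8 kJ/mol

Tl³⁺/Tl⁺ (E° = +1.26 V) is the cathode; NO₃⁻/NO (E° = +0.92 V) is the anode, so E°cell = +0.34 V.
Balancing electrons gives n = 6 (lcm of 2 and 3).
ΔG° = −nFE° = −(6)(96485)(+0.34) = -196,829 J = -196.8 kJ/mol.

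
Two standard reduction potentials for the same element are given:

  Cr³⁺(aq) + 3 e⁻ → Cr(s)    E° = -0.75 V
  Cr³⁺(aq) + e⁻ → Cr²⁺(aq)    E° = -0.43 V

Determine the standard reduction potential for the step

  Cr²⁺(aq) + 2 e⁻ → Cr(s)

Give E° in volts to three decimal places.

-0.910 V

Sequential free energies add, so n₃E°₃ = n₁E°₁ + n₂E°₂.
With n₃ = 3, and the known step contributing 1×(-0.43) V, the unknown satisfies 2·E° = 3×(-0.75) − 1×(-0.43) = -1.820.
E° = -1.820 / 2 = -0.910 V.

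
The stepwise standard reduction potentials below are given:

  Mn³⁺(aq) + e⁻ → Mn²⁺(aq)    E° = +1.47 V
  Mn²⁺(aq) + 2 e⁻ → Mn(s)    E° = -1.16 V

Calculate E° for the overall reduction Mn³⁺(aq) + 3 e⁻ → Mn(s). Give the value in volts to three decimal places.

-0.283 V

Adding the free-energy changes (−nFE°) of the two steps gives −n₃FE°₃ = −n₁FE°₁ − n₂FE°₂.
E°₃ = (1×+1.47 + 2×-1.16) / 3 = (-0.850) / 3 = -0.283 V.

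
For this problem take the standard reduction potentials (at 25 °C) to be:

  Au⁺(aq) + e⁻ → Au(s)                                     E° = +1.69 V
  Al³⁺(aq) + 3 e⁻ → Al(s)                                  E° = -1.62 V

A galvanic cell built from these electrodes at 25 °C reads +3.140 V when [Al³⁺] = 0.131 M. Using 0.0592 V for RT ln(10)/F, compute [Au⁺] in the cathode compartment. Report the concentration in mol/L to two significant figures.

Au⁺/Au is the cathode, Al³⁺/Al the anode: E°cell = +3.31 V, n = 3.
Overall reaction: 3 Au⁺(aq) + Al(s) → 3 Au(s) + Al³⁺(aq); Q = [Al³⁺]^1/[Au⁺]^3.
From E = E° − (0.0592/n) log Q: log Q = (E° − E)·n/0.0592 = (+3.31 − (+3.140))·3/0.0592 = 8.6149.
So 3·log[Au⁺] = 1·log(0.131) − log Q = -0.8827 − (8.6149) = -9.4976; log[Au⁺] = -9.4976 / 3 = -3.1659; [Au⁺] = 10^(-3.1659) ≈ 0.00068 M.

0.00068 M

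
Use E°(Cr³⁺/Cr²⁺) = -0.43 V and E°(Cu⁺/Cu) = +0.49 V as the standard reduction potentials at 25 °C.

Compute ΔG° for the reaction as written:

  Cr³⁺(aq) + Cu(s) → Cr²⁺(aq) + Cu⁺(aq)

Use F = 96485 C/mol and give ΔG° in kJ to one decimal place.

As written, Cr³⁺/Cr²⁺ is reduced (cathode) and Cu⁺/Cu is oxidised (anode), so E°cell = (-0.43) − (+0.49) = -0.92 V.
Balancing electrons gives n = 1.
ΔG° = −nFE° = −(1)(96485)(-0.92) = 88,766 J = +88.8 kJ.

+88.8 kJ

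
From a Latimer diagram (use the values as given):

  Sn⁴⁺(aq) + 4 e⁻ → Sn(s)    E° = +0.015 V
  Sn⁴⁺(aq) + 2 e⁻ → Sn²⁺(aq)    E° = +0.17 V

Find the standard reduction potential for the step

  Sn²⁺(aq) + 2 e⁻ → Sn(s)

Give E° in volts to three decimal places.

Sequential free energies add, so n₃E°₃ = n₁E°₁ + n₂E°₂.
With n₃ = 4, and the known step contributing 2×(+0.17) V, the unknown satisfies 2·E° = 4×(+0.015) − 2×(+0.17) = -0.280.
E° = -0.280 / 2 = -0.140 V.

-0.140 V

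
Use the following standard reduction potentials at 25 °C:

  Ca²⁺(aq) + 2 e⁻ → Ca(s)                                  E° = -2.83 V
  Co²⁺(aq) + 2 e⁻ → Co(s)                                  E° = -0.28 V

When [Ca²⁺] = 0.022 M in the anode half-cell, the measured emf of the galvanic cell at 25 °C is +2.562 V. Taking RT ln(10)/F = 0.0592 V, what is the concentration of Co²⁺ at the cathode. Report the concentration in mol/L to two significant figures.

Co²⁺/Co is the cathode, Ca²⁺/Ca the anode: E°cell = +2.55 V, n = 2.
Overall reaction: Co²⁺(aq) + Ca(s) → Co(s) + Ca²⁺(aq); Q = [Ca²⁺]^1/[Co²⁺]^1.
From E = E° − (0.0592/n) log Q: log Q = (E° − E)·n/0.0592 = (+2.55 − (+2.562))·2/0.0592 = -0.4054.
So 1·log[Co²⁺] = 1·log(0.022) − log Q = -1.6576 − (-0.4054) = -1.2522; [Co²⁺] = 10^(-1.2522) ≈ 0.056 M.

0.056 M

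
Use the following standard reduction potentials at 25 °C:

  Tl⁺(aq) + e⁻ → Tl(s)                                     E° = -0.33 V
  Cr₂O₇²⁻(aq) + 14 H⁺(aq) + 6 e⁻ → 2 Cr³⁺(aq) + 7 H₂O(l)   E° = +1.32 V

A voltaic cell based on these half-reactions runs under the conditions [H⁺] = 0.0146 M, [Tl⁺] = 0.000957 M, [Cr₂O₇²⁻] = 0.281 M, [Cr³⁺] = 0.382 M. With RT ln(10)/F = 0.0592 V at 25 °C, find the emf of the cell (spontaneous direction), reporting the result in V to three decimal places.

+1.578 V

Cr₂O₇²⁻/Cr³⁺ is the cathode (higher E°), Tl⁺/Tl the anode: E°cell = +1.32 − (-0.33) = +1.65 V, n = 6.
Overall: Cr₂O₇²⁻(aq) + 14 H⁺(aq) + 6 Tl(s) → 2 Cr³⁺(aq) + 7 H₂O(l) + 6 Tl⁺(aq)
Q = [Cr³⁺]^2·[Tl⁺]^6 / ([Cr₂O₇²⁻]·[H⁺]^14); log Q = 7.300.
E = E° − (0.0592/n) log Q = +1.65 − (0.0592/6)(7.300) = +1.578 V.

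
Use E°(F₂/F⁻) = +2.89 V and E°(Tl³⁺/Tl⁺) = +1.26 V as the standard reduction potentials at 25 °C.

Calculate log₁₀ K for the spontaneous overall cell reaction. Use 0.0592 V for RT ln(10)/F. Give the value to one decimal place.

55.1

Cathode: F₂/F⁻; anode: Tl³⁺/Tl⁺. E°cell = +1.63 V, n = 2.
log K = nE°cell / 0.0592 = (2)(+1.63) / 0.0592 = 55.1.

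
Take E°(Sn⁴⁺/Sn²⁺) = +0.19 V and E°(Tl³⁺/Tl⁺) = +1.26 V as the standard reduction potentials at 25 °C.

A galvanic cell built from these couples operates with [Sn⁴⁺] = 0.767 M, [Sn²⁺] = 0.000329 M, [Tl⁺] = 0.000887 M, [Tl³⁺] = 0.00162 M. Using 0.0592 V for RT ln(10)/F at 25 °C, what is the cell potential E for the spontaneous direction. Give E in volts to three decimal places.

+0.978 V

Tl³⁺/Tl⁺ is the cathode (higher E°), Sn⁴⁺/Sn²⁺ the anode: E°cell = +1.26 − (+0.19) = +1.07 V, n = 2.
Overall: Tl³⁺(aq) + Sn²⁺(aq) → Tl⁺(aq) + Sn⁴⁺(aq)
Q = [Tl⁺]·[Sn⁴⁺] / ([Tl³⁺]·[Sn²⁺]); log Q = 3.106.
E = E° − (0.0592/n) log Q = +1.07 − (0.0592/2)(3.106) = +0.978 V.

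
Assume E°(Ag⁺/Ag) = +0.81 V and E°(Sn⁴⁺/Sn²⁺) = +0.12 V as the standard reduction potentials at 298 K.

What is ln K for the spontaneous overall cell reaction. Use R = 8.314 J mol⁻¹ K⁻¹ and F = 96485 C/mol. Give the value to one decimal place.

53.7

Cathode: Ag⁺/Ag; anode: Sn⁴⁺/Sn²⁺. E°cell = (+0.81) − (+0.12) = +0.69 V, with n = 2.
ΔG° = −nFE° = −RT ln K, so ln K = nFE°/(RT) = (2)(96485)(+0.69) / ((8.314)(298)) = 53.742.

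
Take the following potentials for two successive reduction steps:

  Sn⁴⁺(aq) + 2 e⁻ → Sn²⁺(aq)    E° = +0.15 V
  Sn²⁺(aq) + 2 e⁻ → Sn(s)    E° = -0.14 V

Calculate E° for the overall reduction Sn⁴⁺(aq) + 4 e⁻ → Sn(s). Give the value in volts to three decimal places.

Since ΔG° = −nFE° is additive over sequential reductions, n₃E°₃ = n₁E°₁ + n₂E°₂.
E°₃ = (2×+0.15 + 2×-0.14) / 4 = (+0.020) / 4 = +0.005 V.

+0.005 V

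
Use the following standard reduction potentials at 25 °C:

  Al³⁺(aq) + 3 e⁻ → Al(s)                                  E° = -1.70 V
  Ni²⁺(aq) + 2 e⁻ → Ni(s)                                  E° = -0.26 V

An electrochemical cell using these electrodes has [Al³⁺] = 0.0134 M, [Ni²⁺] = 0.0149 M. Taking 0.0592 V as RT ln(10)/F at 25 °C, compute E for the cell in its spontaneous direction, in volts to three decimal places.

+1.423 V

Ni²⁺/Ni is the cathode (higher E°), Al³⁺/Al the anode: E°cell = -0.26 − (-1.70) = +1.44 V, n = 6.
Overall: 3 Ni²⁺(aq) + 2 Al(s) → 3 Ni(s) + 2 Al³⁺(aq)
Q = [Al³⁺]^2 / ([Ni²⁺]^3); log Q = 1.735.
E = E° − (0.0592/n) log Q = +1.44 − (0.0592/6)(1.735) = +1.423 V.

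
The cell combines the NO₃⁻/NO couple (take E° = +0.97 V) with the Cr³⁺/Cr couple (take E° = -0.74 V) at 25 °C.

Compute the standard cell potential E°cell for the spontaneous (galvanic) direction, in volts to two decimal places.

+1.71 V

The NO₃⁻/NO couple has the higher reduction potential, so it is the cathode; Cr³⁺/Cr is oxidised at the anode.
E°cell = E°(cathode) − E°(anode) = (+0.97) − (-0.74) = +1.71 V.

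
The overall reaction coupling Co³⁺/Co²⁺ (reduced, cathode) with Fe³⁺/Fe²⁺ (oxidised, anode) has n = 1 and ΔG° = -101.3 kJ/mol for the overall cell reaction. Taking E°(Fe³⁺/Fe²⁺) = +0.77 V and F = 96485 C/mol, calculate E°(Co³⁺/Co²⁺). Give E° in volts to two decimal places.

E°cell = −ΔG°/(nF) = −(-101.3×10³)/((1)(96485)) = +1.050 V.
Since Co³⁺/Co²⁺ is the cathode and Fe³⁺/Fe²⁺ the anode, E°cell = E°(Co³⁺/Co²⁺) − E°(Fe³⁺/Fe²⁺).
So E°(Co³⁺/Co²⁺) = E°cell + E°(Fe³⁺/Fe²⁺) = +1.050 + (+0.77) = +1.82 V.

+1.82 V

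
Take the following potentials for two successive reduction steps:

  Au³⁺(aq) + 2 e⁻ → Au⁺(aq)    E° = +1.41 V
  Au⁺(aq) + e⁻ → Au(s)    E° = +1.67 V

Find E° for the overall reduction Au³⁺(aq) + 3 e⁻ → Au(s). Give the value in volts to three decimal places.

Adding the free-energy changes (−nFE°) of the two steps gives −n₃FE°₃ = −n₁FE°₁ − n₂FE°₂.
E°₃ = (2×+1.41 + 1×+1.67) / 3 = (+4.490) / 3 = +1.497 V.
Simply averaging or adding the two E° values would be wrong; the electron-weighted sum is required.

+1.497 V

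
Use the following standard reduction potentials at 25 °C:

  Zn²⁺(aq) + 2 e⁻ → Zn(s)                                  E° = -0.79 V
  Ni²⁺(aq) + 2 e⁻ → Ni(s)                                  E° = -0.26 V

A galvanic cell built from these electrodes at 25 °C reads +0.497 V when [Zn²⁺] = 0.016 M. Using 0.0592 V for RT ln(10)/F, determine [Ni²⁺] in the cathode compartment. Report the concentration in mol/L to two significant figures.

Ni²⁺/Ni is the cathode, Zn²⁺/Zn the anode: E°cell = +0.53 V, n = 2.
Overall reaction: Ni²⁺(aq) + Zn(s) → Ni(s) + Zn²⁺(aq); Q = [Zn²⁺]^1/[Ni²⁺]^1.
From E = E° − (0.0592/n) log Q: log Q = (E° − E)·n/0.0592 = (+0.53 − (+0.497))·2/0.0592 = 1.1149.
So 1·log[Ni²⁺] = 1·log(0.016) − log Q = -1.7959 − (1.1149) = -2.9108; [Ni²⁺] = 10^(-2.9108) ≈ 0.0012 M.

0.0012 M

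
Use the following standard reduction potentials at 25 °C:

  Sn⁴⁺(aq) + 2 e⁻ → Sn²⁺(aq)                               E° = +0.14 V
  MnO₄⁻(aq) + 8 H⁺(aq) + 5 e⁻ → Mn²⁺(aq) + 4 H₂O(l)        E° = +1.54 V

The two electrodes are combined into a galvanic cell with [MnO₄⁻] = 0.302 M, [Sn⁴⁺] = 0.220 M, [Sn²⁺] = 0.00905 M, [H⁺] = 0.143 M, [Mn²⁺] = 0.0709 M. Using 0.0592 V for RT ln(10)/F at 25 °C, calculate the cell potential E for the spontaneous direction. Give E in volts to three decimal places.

MnO₄⁻/Mn²⁺ is the cathode (higher E°), Sn⁴⁺/Sn²⁺ the anode: E°cell = +1.54 − (+0.14) = +1.40 V, n = 10.
Overall: 2 MnO₄⁻(aq) + 16 H⁺(aq) + 5 Sn²⁺(aq) → 2 Mn²⁺(aq) + 8 H₂O(l) + 5 Sn⁴⁺(aq)
Q = [Mn²⁺]^2·[Sn⁴⁺]^5 / ([MnO₄⁻]^2·[H⁺]^16·[Sn²⁺]^5); log Q = 19.185.
E = E° − (0.0592/n) log Q = +1.40 − (0.0592/10)(19.185) = +1.286 V.

+1.286 V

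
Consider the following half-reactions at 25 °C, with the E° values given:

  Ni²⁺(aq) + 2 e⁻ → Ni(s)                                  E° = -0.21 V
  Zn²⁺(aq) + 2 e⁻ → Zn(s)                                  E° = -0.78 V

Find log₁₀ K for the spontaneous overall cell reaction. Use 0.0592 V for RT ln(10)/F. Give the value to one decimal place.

Cathode: Ni²⁺/Ni; anode: Zn²⁺/Zn. E°cell = +0.57 V, n = 2.
log K = nE°cell / 0.0592 = (2)(+0.57) / 0.0592 = 19.3.

19.3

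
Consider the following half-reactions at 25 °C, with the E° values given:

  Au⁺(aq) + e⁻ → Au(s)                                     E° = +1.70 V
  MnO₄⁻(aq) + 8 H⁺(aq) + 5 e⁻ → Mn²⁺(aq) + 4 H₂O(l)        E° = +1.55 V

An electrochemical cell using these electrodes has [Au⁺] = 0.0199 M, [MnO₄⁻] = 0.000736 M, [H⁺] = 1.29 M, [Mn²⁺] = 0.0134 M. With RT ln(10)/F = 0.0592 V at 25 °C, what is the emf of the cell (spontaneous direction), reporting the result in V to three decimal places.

Au⁺/Au is the cathode (higher E°), MnO₄⁻/Mn²⁺ the anode: E°cell = +1.70 − (+1.55) = +0.15 V, n = 5.
Overall: 5 Au⁺(aq) + Mn²⁺(aq) + 4 H₂O(l) → 5 Au(s) + MnO₄⁻(aq) + 8 H⁺(aq)
Q = [MnO₄⁻]·[H⁺]^8 / ([Au⁺]^5·[Mn²⁺]); log Q = 8.130.
E = E° − (0.0592/n) log Q = +0.15 − (0.0592/5)(8.130) = +0.054 V.

+0.054 V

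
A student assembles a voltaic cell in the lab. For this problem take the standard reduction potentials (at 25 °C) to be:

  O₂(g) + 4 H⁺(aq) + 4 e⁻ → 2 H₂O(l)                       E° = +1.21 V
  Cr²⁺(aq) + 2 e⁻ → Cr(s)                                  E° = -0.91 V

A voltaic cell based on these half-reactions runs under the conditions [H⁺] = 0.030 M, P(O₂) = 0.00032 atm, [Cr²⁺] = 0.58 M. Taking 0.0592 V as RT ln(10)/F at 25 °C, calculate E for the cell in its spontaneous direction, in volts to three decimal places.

+1.985 V

O₂/H₂O is the cathode (higher E°), Cr²⁺/Cr the anode: E°cell = +1.21 − (-0.91) = +2.12 V, n = 4.
Overall: O₂(g) + 4 H⁺(aq) + 2 Cr(s) → 2 H₂O(l) + 2 Cr²⁺(aq)
Q = [Cr²⁺]^2 / (P(O₂)·[H⁺]^4); log Q = 9.113.
E = E° − (0.0592/n) log Q = +2.12 − (0.0592/4)(9.113) = +1.985 V.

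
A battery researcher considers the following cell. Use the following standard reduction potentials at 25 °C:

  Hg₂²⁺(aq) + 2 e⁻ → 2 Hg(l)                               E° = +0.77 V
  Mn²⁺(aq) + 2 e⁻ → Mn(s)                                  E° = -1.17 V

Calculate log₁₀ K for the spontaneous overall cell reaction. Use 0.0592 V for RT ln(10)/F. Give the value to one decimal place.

Cathode: Hg₂²⁺/Hg; anode: Mn²⁺/Mn. E°cell = +1.94 V, n = 2.
log K = nE°cell / 0.0592 = (2)(+1.94) / 0.0592 = 65.5.

65.5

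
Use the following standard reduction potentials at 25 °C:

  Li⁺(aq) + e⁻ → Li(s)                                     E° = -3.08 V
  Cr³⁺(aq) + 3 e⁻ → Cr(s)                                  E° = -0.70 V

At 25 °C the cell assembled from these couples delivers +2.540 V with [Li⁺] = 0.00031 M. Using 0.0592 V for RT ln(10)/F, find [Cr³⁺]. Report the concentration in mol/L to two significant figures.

0.0038 M

Cr³⁺/Cr is the cathode, Li⁺/Li the anode: E°cell = +2.38 V, n = 3.
Overall reaction: Cr³⁺(aq) + 3 Li(s) → Cr(s) + 3 Li⁺(aq); Q = [Li⁺]^3/[Cr³⁺]^1.
From E = E° − (0.0592/n) log Q: log Q = (E° − E)·n/0.0592 = (+2.38 − (+2.540))·3/0.0592 = -8.1081.
So 1·log[Cr³⁺] = 3·log(0.00031) − log Q = -10.5259 − (-8.1081) = -2.4178; [Cr³⁺] = 10^(-2.4178) ≈ 0.0038 M.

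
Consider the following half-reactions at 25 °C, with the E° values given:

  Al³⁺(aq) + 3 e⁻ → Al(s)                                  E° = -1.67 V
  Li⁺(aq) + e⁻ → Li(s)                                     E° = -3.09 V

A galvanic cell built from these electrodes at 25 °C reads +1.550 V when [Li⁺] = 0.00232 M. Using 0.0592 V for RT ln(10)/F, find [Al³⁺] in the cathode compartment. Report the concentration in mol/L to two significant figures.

Al³⁺/Al is the cathode, Li⁺/Li the anode: E°cell = +1.42 V, n = 3.
Overall reaction: Al³⁺(aq) + 3 Li(s) → Al(s) + 3 Li⁺(aq); Q = [Li⁺]^3/[Al³⁺]^1.
From E = E° − (0.0592/n) log Q: log Q = (E° − E)·n/0.0592 = (+1.42 − (+1.550))·3/0.0592 = -6.5878.
So 1·log[Al³⁺] = 3·log(0.00232) − log Q = -7.9035 − (-6.5878) = -1.3157; [Al³⁺] = 10^(-1.3157) ≈ 0.048 M.

0.048 M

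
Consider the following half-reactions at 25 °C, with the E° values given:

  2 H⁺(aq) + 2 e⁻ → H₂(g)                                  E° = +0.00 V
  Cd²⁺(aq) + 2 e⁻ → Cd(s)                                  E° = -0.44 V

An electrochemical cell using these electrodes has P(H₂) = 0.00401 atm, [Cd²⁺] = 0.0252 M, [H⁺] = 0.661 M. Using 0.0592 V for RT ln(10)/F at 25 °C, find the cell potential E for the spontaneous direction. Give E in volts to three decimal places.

+0.548 V

H⁺/H₂ is the cathode (higher E°), Cd²⁺/Cd the anode: E°cell = +0.00 − (-0.44) = +0.44 V, n = 2.
Overall: 2 H⁺(aq) + Cd(s) → H₂(g) + Cd²⁺(aq)
Q = P(H₂)·[Cd²⁺] / ([H⁺]^2); log Q = -3.636.
E = E° − (0.0592/n) log Q = +0.44 − (0.0592/2)(-3.636) = +0.548 V.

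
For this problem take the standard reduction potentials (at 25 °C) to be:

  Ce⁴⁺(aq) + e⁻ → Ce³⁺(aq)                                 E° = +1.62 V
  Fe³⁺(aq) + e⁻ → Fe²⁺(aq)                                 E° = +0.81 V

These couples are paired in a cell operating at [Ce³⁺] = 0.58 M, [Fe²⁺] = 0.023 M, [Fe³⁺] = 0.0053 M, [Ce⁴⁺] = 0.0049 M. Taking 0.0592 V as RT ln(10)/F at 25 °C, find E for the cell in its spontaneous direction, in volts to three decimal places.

+0.725 V

Ce⁴⁺/Ce³⁺ is the cathode (higher E°), Fe³⁺/Fe²⁺ the anode: E°cell = +1.62 − (+0.81) = +0.81 V, n = 1.
Overall: Ce⁴⁺(aq) + Fe²⁺(aq) → Ce³⁺(aq) + Fe³⁺(aq)
Q = [Ce³⁺]·[Fe³⁺] / ([Ce⁴⁺]·[Fe²⁺]); log Q = 1.436.
E = E° − (0.0592/n) log Q = +0.81 − (0.0592/1)(1.436) = +0.725 V.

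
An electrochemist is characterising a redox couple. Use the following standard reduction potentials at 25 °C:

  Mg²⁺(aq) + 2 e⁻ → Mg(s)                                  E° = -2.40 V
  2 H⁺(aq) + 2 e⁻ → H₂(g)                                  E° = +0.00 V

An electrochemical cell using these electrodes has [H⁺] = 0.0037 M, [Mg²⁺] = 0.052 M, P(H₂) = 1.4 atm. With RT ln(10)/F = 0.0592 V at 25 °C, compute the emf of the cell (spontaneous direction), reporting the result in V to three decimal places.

+2.290 V

H⁺/H₂ is the cathode (higher E°), Mg²⁺/Mg the anode: E°cell = +0.00 − (-2.40) = +2.40 V, n = 2.
Overall: 2 H⁺(aq) + Mg(s) → H₂(g) + Mg²⁺(aq)
Q = P(H₂)·[Mg²⁺] / ([H⁺]^2); log Q = 3.726.
E = E° − (0.0592/n) log Q = +2.40 − (0.0592/2)(3.726) = +2.290 V.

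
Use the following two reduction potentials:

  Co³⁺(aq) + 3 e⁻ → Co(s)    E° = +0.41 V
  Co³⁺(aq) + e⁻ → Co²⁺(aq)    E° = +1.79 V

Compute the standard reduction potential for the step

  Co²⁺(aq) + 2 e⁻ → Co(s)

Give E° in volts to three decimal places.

Sequential free energies add, so n₃E°₃ = n₁E°₁ + n₂E°₂.
With n₃ = 3, and the known step contributing 1×(+1.79) V, the unknown satisfies 2·E° = 3×(+0.41) − 1×(+1.79) = -0.560.
E° = -0.560 / 2 = -0.280 V.

-0.280 V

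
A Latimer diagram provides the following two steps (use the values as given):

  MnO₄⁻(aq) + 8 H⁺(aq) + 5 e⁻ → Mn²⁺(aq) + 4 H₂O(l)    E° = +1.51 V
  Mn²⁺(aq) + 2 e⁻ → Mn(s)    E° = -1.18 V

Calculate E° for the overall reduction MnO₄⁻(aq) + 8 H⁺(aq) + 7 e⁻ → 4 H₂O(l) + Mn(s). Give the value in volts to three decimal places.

+0.741 V

Standard free energies of sequential steps add: ΔG°₃ = ΔG°₁ + ΔG°₂, so n₃E°₃ = n₁E°₁ + n₂E°₂.
E°₃ = (5×+1.51 + 2×-1.18) / 7 = (+5.190) / 7 = +0.741 V.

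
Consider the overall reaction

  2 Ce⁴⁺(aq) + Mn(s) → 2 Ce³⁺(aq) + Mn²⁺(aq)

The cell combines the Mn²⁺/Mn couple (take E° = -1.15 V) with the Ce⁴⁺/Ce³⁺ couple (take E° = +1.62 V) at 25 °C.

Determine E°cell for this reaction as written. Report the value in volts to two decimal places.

+2.77 V

The Ce⁴⁺/Ce³⁺ couple has the higher reduction potential, so it is the cathode; Mn²⁺/Mn is oxidised at the anode.
E°cell = E°(cathode) − E°(anode) = (+1.62) − (-1.15) = +2.77 V.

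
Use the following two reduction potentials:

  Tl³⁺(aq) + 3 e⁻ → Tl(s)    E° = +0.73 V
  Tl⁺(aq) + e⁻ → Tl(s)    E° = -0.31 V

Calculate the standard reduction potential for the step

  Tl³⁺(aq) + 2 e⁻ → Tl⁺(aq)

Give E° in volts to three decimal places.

+1.250 V

Sequential free energies add, so n₃E°₃ = n₁E°₁ + n₂E°₂.
With n₃ = 3, and the known step contributing 1×(-0.31) V, the unknown satisfies 2·E° = 3×(+0.73) − 1×(-0.31) = +2.500.
E° = +2.500 / 2 = +1.250 V.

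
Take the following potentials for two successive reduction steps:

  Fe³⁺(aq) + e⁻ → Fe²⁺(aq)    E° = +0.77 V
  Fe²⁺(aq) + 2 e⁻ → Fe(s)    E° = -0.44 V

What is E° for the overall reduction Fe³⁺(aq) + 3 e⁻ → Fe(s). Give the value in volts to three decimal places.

Adding the free-energy changes (−nFE°) of the two steps gives −n₃FE°₃ = −n₁FE°₁ − n₂FE°₂.
E°₃ = (1×+0.77 + 2×-0.44) / 3 = (-0.110) / 3 = -0.037 V.

-0.037 V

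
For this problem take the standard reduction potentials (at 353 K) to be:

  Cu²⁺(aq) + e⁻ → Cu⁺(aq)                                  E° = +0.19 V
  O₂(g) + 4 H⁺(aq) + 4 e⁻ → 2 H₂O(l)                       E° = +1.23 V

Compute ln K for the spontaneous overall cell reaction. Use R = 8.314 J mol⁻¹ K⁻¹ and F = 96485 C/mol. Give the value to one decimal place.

136.8

Cathode: O₂/H₂O; anode: Cu²⁺/Cu⁺. E°cell = (+1.23) − (+0.19) = +1.04 V, with n = 4.
ΔG° = −nFE° = −RT ln K, so ln K = nFE°/(RT) = (4)(96485)(+1.04) / ((8.314)(353)) = 136.763.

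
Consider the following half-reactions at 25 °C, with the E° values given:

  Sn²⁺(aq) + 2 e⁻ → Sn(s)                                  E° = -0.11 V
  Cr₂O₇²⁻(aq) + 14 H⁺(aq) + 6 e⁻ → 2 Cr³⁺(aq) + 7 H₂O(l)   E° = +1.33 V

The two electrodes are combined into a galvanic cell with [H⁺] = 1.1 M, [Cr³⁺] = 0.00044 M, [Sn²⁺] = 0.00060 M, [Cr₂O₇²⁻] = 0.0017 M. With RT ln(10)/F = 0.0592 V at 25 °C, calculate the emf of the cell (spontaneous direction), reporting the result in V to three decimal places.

+1.580 V

Cr₂O₇²⁻/Cr³⁺ is the cathode (higher E°), Sn²⁺/Sn the anode: E°cell = +1.33 − (-0.11) = +1.44 V, n = 6.
Overall: Cr₂O₇²⁻(aq) + 14 H⁺(aq) + 3 Sn(s) → 2 Cr³⁺(aq) + 7 H₂O(l) + 3 Sn²⁺(aq)
Q = [Cr³⁺]^2·[Sn²⁺]^3 / ([Cr₂O₇²⁻]·[H⁺]^14); log Q = -14.189.
E = E° − (0.0592/n) log Q = +1.44 − (0.0592/6)(-14.189) = +1.580 V.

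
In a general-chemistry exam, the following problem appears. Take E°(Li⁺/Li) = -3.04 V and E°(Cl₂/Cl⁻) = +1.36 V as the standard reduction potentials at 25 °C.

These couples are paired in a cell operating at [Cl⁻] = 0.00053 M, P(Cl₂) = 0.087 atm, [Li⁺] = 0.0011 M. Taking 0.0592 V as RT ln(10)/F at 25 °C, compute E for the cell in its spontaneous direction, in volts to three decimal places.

+4.738 V

Cl₂/Cl⁻ is the cathode (higher E°), Li⁺/Li the anode: E°cell = +1.36 − (-3.04) = +4.40 V, n = 2.
Overall: Cl₂(g) + 2 Li(s) → 2 Cl⁻(aq) + 2 Li⁺(aq)
Q = [Cl⁻]^2·[Li⁺]^2 / (P(Cl₂)); log Q = -11.408.
E = E° − (0.0592/n) log Q = +4.40 − (0.0592/2)(-11.408) = +4.738 V.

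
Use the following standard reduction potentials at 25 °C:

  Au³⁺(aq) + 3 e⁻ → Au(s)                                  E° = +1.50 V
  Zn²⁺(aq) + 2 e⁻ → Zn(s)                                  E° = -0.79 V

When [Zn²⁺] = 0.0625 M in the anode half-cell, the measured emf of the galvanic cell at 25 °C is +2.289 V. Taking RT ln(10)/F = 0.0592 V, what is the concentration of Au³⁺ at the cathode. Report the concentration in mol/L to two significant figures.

Au³⁺/Au is the cathode, Zn²⁺/Zn the anode: E°cell = +2.29 V, n = 6.
Overall reaction: 2 Au³⁺(aq) + 3 Zn(s) → 2 Au(s) + 3 Zn²⁺(aq); Q = [Zn²⁺]^3/[Au³⁺]^2.
From E = E° − (0.0592/n) log Q: log Q = (E° − E)·n/0.0592 = (+2.29 − (+2.289))·6/0.0592 = 0.1014.
So 2·log[Au³⁺] = 3·log(0.0625) − log Q = -3.6124 − (0.1014) = -3.7138; log[Au³⁺] = -3.7138 / 2 = -1.8569; [Au³⁺] = 10^(-1.8569) ≈ 0.014 M.

0.014 M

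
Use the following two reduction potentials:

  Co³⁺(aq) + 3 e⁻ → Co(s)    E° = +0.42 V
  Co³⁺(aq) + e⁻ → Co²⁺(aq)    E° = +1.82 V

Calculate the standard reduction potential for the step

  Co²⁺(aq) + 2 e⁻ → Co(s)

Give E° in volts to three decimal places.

Sequential free energies add, so n₃E°₃ = n₁E°₁ + n₂E°₂.
With n₃ = 3, and the known step contributing 1×(+1.82) V, the unknown satisfies 2·E° = 3×(+0.42) − 1×(+1.82) = -0.560.
E° = -0.560 / 2 = -0.280 V.

-0.280 V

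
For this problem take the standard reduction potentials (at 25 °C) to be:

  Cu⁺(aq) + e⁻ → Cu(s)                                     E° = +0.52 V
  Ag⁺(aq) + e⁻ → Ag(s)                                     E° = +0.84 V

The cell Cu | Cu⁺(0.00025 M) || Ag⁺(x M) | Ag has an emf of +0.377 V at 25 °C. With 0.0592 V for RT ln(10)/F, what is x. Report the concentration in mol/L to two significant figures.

Ag⁺/Ag is the cathode, Cu⁺/Cu the anode: E°cell = +0.32 V, n = 1.
Overall reaction: Ag⁺(aq) + Cu(s) → Ag(s) + Cu⁺(aq); Q = [Cu⁺]^1/[Ag⁺]^1.
From E = E° − (0.0592/n) log Q: log Q = (E° − E)·n/0.0592 = (+0.32 − (+0.377))·1/0.0592 = -0.9628.
So 1·log[Ag⁺] = 1·log(0.00025) − log Q = -3.6021 − (-0.9628) = -2.6393; [Ag⁺] = 10^(-2.6393) ≈ 0.0023 M.

0.0023 M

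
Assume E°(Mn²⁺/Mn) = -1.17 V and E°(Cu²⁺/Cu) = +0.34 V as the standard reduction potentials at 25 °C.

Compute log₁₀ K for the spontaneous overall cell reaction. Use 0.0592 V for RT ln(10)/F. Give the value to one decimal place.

Cathode: Cu²⁺/Cu; anode: Mn²⁺/Mn. E°cell = +1.51 V, n = 2.
log K = nE°cell / 0.0592 = (2)(+1.51) / 0.0592 = 51.0.

51.0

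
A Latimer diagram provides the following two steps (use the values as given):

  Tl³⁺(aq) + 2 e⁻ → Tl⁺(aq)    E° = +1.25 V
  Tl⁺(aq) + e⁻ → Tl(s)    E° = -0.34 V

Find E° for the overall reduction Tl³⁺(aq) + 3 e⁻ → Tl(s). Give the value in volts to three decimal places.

Since ΔG° = −nFE° is additive over sequential reductions, n₃E°₃ = n₁E°₁ + n₂E°₂.
E°₃ = (2×+1.25 + 1×-0.34) / 3 = (+2.160) / 3 = +0.720 V.
E° values themselves are not directly additive — weighting by electron count is essential.

+0.720 V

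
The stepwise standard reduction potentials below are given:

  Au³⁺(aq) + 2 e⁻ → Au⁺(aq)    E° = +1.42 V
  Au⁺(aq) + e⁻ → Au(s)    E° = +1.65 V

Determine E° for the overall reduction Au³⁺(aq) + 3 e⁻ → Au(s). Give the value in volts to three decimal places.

+1.497 V

Adding the free-energy changes (−nFE°) of the two steps gives −n₃FE°₃ = −n₁FE°₁ − n₂FE°₂.
E°₃ = (2×+1.42 + 1×+1.65) / 3 = (+4.490) / 3 = +1.497 V.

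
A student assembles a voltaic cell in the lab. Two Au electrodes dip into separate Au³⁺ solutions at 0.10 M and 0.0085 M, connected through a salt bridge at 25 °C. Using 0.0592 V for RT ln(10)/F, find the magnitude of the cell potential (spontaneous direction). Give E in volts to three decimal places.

For a concentration cell E°cell = 0. The 0.10 M side is the cathode (reduction is favoured where [Au³⁺] is higher).
With n = 3, E = −(0.0592/3) log([Au³⁺]ₐₙ/[Au³⁺]꜀ₐₜ) = −(0.0592/3) log(0.0085/0.1) = −(0.0592/3)(-1.071) = +0.021 V.

+0.021 V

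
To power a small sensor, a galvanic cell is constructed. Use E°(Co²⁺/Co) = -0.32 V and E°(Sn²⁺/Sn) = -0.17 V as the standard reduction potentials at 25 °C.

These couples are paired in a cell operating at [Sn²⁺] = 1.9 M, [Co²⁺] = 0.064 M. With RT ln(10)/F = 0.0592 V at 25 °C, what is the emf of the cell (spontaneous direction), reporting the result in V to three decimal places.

Sn²⁺/Sn is the cathode (higher E°), Co²⁺/Co the anode: E°cell = -0.17 − (-0.32) = +0.15 V, n = 2.
Overall: Sn²⁺(aq) + Co(s) → Sn(s) + Co²⁺(aq)
Q = [Co²⁺] / ([Sn²⁺]); log Q = -1.473.
E = E° − (0.0592/n) log Q = +0.15 − (0.0592/2)(-1.473) = +0.194 V.

+0.194 V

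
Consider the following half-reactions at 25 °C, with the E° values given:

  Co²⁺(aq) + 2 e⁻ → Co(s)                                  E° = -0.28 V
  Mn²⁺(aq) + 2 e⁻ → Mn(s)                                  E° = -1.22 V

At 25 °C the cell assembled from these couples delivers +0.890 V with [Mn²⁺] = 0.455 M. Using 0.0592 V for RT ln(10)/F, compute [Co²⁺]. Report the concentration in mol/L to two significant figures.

0.0093 M

Co²⁺/Co is the cathode, Mn²⁺/Mn the anode: E°cell = +0.94 V, n = 2.
Overall reaction: Co²⁺(aq) + Mn(s) → Co(s) + Mn²⁺(aq); Q = [Mn²⁺]^1/[Co²⁺]^1.
From E = E° − (0.0592/n) log Q: log Q = (E° − E)·n/0.0592 = (+0.94 − (+0.890))·2/0.0592 = 1.6892.
So 1·log[Co²⁺] = 1·log(0.455) − log Q = -0.3420 − (1.6892) = -2.0312; [Co²⁺] = 10^(-2.0312) ≈ 0.0093 M.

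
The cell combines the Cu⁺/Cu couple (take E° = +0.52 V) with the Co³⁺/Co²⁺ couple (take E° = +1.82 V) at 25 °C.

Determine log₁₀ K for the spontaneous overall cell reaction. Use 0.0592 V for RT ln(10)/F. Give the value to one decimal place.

22.0

Cathode: Co³⁺/Co²⁺; anode: Cu⁺/Cu. E°cell = +1.30 V, n = 1.
log K = nE°cell / 0.0592 = (1)(+1.30) / 0.0592 = 22.0.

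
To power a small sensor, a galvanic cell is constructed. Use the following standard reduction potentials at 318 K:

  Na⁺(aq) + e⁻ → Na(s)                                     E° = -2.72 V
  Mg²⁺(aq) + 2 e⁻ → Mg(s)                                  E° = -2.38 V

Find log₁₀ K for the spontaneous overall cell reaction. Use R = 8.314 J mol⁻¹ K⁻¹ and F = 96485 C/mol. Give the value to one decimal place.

10.8

Cathode: Mg²⁺/Mg; anode: Na⁺/Na. E°cell = (-2.38) − (-2.72) = +0.34 V, with n = 2.
ΔG° = −nFE° = −RT ln K, so ln K = nFE°/(RT) = (2)(96485)(+0.34) / ((8.314)(318)) = 24.816.
log₁₀ K = 24.816 / ln 10 = 10.8.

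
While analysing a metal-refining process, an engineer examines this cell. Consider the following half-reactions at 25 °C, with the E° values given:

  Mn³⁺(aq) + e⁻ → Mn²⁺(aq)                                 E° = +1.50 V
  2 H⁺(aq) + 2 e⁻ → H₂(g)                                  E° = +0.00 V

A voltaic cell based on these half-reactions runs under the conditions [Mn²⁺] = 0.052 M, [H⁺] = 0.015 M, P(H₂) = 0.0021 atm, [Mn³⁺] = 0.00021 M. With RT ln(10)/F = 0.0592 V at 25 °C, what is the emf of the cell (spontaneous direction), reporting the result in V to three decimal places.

+1.387 V

Mn³⁺/Mn²⁺ is the cathode (higher E°), H⁺/H₂ the anode: E°cell = +1.50 − (+0.00) = +1.50 V, n = 2.
Overall: 2 Mn³⁺(aq) + H₂(g) → 2 Mn²⁺(aq) + 2 H⁺(aq)
Q = [Mn²⁺]^2·[H⁺]^2 / ([Mn³⁺]^2·P(H₂)); log Q = 3.818.
E = E° − (0.0592/n) log Q = +1.50 − (0.0592/2)(3.818) = +1.387 V.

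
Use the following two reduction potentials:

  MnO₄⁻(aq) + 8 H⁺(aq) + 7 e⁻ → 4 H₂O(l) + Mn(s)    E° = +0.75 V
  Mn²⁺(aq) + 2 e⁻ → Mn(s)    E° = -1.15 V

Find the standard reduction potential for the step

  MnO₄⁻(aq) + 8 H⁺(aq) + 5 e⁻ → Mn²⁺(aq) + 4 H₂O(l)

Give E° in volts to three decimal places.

+1.510 V

Sequential free energies add, so n₃E°₃ = n₁E°₁ + n₂E°₂.
With n₃ = 7, and the known step contributing 2×(-1.15) V, the unknown satisfies 5·E° = 7×(+0.75) − 2×(-1.15) = +7.550.
E° = +7.550 / 5 = +1.510 V.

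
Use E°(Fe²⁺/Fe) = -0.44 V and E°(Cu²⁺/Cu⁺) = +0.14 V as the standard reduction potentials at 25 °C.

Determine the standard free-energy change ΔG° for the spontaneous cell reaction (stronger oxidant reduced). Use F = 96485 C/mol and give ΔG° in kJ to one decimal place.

Cu²⁺/Cu⁺ (E° = +0.14 V) is the cathode; Fe²⁺/Fe (E° = -0.44 V) is the anode, so E°cell = +0.58 V.
Balancing electrons gives n = 2 (lcm of 1 and 2).
ΔG° = −nFE° = −(2)(96485)(+0.58) = -111,923 J = -111.9 kJ.

-111.9 kJ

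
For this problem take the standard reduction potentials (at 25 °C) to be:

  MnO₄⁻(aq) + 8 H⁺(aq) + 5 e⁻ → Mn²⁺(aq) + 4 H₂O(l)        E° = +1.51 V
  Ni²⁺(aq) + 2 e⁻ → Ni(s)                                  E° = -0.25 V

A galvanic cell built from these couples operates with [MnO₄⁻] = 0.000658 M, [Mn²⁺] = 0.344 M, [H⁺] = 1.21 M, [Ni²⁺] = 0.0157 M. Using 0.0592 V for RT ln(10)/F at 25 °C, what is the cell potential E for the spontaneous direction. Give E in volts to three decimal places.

+1.789 V

MnO₄⁻/Mn²⁺ is the cathode (higher E°), Ni²⁺/Ni the anode: E°cell = +1.51 − (-0.25) = +1.76 V, n = 10.
Overall: 2 MnO₄⁻(aq) + 16 H⁺(aq) + 5 Ni(s) → 2 Mn²⁺(aq) + 8 H₂O(l) + 5 Ni²⁺(aq)
Q = [Mn²⁺]^2·[Ni²⁺]^5 / ([MnO₄⁻]^2·[H⁺]^16); log Q = -4.908.
E = E° − (0.0592/n) log Q = +1.76 − (0.0592/10)(-4.908) = +1.789 V.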